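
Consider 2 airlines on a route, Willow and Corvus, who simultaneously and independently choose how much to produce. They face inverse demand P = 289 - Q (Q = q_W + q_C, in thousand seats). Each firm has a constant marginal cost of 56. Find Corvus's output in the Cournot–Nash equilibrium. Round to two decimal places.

77.67

A representative firm's profit is π_i = q_i(289 - Q) - 56q_i.
First-order condition (treating rivals' output as given): 233 - 2q_i - q_j = 0.
By symmetry each firm produces the same amount; substituting q_j = q_i yields q_i = 233/3.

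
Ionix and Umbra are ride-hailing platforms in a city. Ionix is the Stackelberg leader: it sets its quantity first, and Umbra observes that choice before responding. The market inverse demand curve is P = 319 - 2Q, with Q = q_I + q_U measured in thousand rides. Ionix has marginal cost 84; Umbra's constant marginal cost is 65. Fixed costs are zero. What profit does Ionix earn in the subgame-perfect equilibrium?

Solve by backward induction. Given q_I, the follower Umbra maximises π_U = (319 - 2q_I - 2q_U)q_U - 65q_U.
Setting the follower's marginal profit to zero, 254 - 2q_I - 4q_U = 0, i.e. q_U = (254 - 2q_I)/4.
The leader anticipates this reaction. Substituting into P = 319 - 2Q gives P = 192 - q_I, so π_I = (192 - q_I)q_I - 84q_I.
The leader's first-order condition 108 - 2q_I = 0 yields q_I = 54.
Then q_U = (254 - 2·54)/4 = 73/2.
Price P = 319 - 2·(181/2) = 138.
Ionix's profit: (138 - 84)·54 = 2916.

2916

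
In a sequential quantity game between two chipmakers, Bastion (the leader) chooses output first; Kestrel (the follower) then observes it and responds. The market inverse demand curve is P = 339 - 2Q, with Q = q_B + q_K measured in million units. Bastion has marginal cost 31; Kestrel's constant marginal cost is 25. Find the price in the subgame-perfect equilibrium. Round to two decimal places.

The follower Kestrel best-responds to any q_B: π_K = (339 - 2Q)q_K - 25q_K.
Setting the follower's marginal profit to zero, 314 - 2q_B - 4q_K = 0, i.e. q_K = (314 - 2q_B)/4.
The leader anticipates this reaction. Substituting into P = 339 - 2Q gives P = 182 - q_B, so π_B = (182 - q_B)q_B - 31q_B.
Maximising: ∂π_B/∂q_B = 151 - 2q_B = 0, giving q_B = 151/2.
Then q_K = (314 - 2·(151/2))/4 = 163/4.
Total output Q = 465/4, so price P = 339 - 2·(465/4) = 213/2.

106.50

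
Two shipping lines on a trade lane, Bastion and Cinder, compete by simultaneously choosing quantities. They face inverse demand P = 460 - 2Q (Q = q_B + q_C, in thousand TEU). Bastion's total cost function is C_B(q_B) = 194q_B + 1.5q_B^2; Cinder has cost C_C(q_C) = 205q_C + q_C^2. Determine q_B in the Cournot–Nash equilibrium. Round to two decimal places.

Bastion's profit: π_B = (460 - 2Q)q_B - (194q_B + (3/2)q_B²). Setting ∂π_B/∂q_B = 0: 266 - 7q_B - 2(q_C) = 0.
Cinder's profit: π_C = (460 - 2Q)q_C - (205q_C + q_C²). Setting ∂π_C/∂q_C = 0: 255 - 6q_C - 2(q_B) = 0.
Rearranging gives the reaction functions q_B = (266 - 2q_C)/7 and q_C = (255 - 2q_B)/6.
Substituting one into the other gives q_B = 543/19 and q_C = 1253/38.

28.58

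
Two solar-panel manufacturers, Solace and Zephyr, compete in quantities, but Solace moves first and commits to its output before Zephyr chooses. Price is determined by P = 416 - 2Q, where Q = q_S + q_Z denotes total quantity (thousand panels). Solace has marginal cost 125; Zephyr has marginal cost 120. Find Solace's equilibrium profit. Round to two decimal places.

5112.25

Solve by backward induction. Given q_S, the follower Zephyr maximises π_Z = (416 - 2q_S - 2q_Z)q_Z - 120q_Z.
Setting the follower's marginal profit to zero, 296 - 2q_S - 4q_Z = 0, i.e. q_Z = (296 - 2q_S)/4.
Solace substitutes q_Z(q_S) into its own profit: π_S = q_S(416 - 2q_S - (296 - 2q_S)/2) - 125q_S = (268 - q_S)q_S - 125q_S.
Leader FOC: 143 - 2q_S = 0, so q_S = 143/2.
Then q_Z = (296 - 2·(143/2))/4 = 153/4.
Price P = 416 - 2·(439/4) = 393/2.
Solace's profit: (393/2 - 125)·(143/2) = 5112.2500.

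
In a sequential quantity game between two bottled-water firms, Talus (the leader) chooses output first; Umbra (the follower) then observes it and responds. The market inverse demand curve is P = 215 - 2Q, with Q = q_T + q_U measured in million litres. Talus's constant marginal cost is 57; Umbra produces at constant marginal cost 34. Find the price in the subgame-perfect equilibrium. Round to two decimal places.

90.75

Solve by backward induction. Given q_T, the follower Umbra maximises π_U = (215 - 2q_T - 2q_U)q_U - 34q_U.
∂π_U/∂q_U = 181 - 2q_T - 4q_U = 0 gives the reaction function q_U = (181 - 2q_T)/4.
Talus substitutes q_U(q_T) into its own profit: π_T = q_T(215 - 2q_T - (181 - 2q_T)/2) - 57q_T = (249/2 - q_T)q_T - 57q_T.
The leader's first-order condition 135/2 - 2q_T = 0 yields q_T = 135/4.
Then q_U = (181 - 2·(135/4))/4 = 227/8.
Total output Q = 497/8, so price P = 215 - 2·(497/8) = 363/4.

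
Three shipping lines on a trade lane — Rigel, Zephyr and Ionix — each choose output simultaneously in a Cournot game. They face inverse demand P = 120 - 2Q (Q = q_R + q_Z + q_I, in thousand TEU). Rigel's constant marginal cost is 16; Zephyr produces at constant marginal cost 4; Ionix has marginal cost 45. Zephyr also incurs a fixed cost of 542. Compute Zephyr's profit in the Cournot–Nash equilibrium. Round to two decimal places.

350.53

Rigel's profit: π_R = (120 - 2Q)q_R - (16q_R). Setting ∂π_R/∂q_R = 0: 104 - 4q_R - 2(q_Z + q_I) = 0.
Zephyr's first-order condition: 116 - 4q_Z - 2(q_R + q_I) = 0.
Ionix's profit: π_I = (120 - 2Q)q_I - (45q_I). Setting ∂π_I/∂q_I = 0: 75 - 4q_I - 2(q_R + q_Z) = 0.
Summing all 3 equations gives 295 − 8Q = 0, hence Q = 295/8.
Back-substituting: q_R = (104 − 295/4)/2 = 121/8, q_Z = (116 − 295/4)/2 = 169/8, q_I = (75 − 295/4)/2 = 5/8.
Price P = 120 - 2·(295/8) = 185/4.
Zephyr's profit: (185/4 - 4)·(169/8) - 542 = 350.5313.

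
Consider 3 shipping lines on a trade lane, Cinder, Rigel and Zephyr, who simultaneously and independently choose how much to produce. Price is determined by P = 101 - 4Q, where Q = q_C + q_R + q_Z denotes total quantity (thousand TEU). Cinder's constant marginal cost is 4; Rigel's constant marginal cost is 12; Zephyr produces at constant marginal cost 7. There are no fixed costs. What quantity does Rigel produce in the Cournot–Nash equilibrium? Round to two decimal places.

Cinder's profit: π_C = (101 - 4Q)q_C - (4q_C). Setting ∂π_C/∂q_C = 0: 97 - 8q_C - 4(q_R + q_Z) = 0.
Rigel's profit: π_R = (101 - 4Q)q_R - (12q_R). Setting ∂π_R/∂q_R = 0: 89 - 8q_R - 4(q_C + q_Z) = 0.
Zephyr's first-order condition: 94 - 8q_Z - 4(q_C + q_R) = 0.
Adding the 3 first-order conditions: 280 − 16Q = 0, so Q = 35/2.
Back-substituting: q_C = (97 − 70)/4 = 27/4, q_R = (89 − 70)/4 = 19/4, q_Z = (94 − 70)/4 = 6.

4.75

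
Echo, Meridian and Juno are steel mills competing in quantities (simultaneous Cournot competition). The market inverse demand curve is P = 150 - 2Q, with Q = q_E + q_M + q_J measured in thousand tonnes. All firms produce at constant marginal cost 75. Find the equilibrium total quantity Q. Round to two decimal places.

Each firm earns π_i = (150 - 2Q)q_i - 75q_i.
Setting ∂π_i/∂q_i = 0 with rivals' quantities fixed: 75 - 4q_i - 2·Σ_{j≠i} q_j = 0.
With identical firms every q_j equals q_i, so Σ_{j≠i} q_j = 2q_i and 75 = 8q_i, giving q_i = 75/8.
Total output Q = 75/8 + 75/8 + 75/8 = 225/8.

28.13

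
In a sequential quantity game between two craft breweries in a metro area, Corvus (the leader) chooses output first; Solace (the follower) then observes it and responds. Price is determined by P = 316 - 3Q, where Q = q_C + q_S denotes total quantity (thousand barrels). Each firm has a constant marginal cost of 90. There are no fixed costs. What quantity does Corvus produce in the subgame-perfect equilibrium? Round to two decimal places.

37.67

The follower Solace best-responds to any q_C: π_S = (316 - 3Q)q_S - 90q_S.
∂π_S/∂q_S = 226 - 3q_C - 6q_S = 0 gives the reaction function q_S = (226 - 3q_C)/6.
The leader anticipates this reaction. Substituting into P = 316 - 3Q gives P = 203 - (3/2)q_C, so π_C = (203 - (3/2)q_C)q_C - 90q_C.
Leader FOC: 113 - 3q_C = 0, so q_C = 113/3.
Then q_S = (226 - 3·(113/3))/6 = 113/6.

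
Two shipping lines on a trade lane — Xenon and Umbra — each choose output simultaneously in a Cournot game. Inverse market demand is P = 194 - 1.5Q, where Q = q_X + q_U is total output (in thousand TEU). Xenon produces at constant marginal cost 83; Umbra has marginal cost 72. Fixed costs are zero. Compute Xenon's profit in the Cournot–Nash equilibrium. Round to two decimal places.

740.74

Xenon's profit: π_X = (194 - 1.5Q)q_X - (83q_X). Setting ∂π_X/∂q_X = 0: 111 - 3q_X - (3/2)(q_U) = 0.
Umbra's first-order condition: 122 - 3q_U - (3/2)(q_X) = 0.
Rearranging gives the reaction functions q_X = (111 - (3/2)q_U)/3 and q_U = (122 - (3/2)q_X)/3.
Substituting one into the other gives q_X = 200/9 and q_U = 266/9.
Price P = 194 - (3/2)·(466/9) = 349/3.
Xenon's profit: (349/3 - 83)·(200/9) = 740.7407.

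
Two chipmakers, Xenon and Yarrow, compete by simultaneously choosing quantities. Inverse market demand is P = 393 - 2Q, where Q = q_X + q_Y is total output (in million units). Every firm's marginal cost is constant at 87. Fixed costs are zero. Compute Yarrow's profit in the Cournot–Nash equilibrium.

Each firm earns π_i = (393 - 2Q)q_i - 87q_i.
First-order condition (treating rivals' output as given): 306 - 4q_i - 2q_j = 0.
With identical firms every q_j equals q_i, so q_j = q_i and 306 = 6q_i, giving q_i = 51.
Price P = 393 - 2·102 = 189.
Yarrow's profit: (189 - 87)·51 = 5202.

5202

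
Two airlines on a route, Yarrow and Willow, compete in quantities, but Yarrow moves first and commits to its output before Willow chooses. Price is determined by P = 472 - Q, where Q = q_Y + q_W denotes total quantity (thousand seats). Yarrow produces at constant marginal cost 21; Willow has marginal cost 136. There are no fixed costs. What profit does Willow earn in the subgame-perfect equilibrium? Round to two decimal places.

702.25

Solve by backward induction. Given q_Y, the follower Willow maximises π_W = (472 - q_Y - q_W)q_W - 136q_W.
Follower FOC: 336 - q_Y - 2q_W = 0, so q_W(q_Y) = (336 - q_Y)/2.
Yarrow substitutes q_W(q_Y) into its own profit: π_Y = q_Y(472 - q_Y - (336 - q_Y)/2) - 21q_Y = (304 - (1/2)q_Y)q_Y - 21q_Y.
Leader FOC: 283 - q_Y = 0, so q_Y = 283.
Then q_W = (336 - 283)/2 = 53/2.
Price P = 472 - 619/2 = 325/2.
Willow's profit: (325/2 - 136)·(53/2) = 702.2500.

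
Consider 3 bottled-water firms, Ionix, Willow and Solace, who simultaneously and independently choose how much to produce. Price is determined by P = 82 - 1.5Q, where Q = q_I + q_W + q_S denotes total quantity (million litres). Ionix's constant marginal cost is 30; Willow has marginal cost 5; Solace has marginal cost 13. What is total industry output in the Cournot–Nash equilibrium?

Ionix's profit: π_I = (82 - 1.5Q)q_I - (30q_I). Setting ∂π_I/∂q_I = 0: 52 - 3q_I - (3/2)(q_W + q_S) = 0.
Willow's profit: π_W = (82 - 1.5Q)q_W - (5q_W). Setting ∂π_W/∂q_W = 0: 77 - 3q_W - (3/2)(q_I + q_S) = 0.
Solace's first-order condition: 69 - 3q_S - (3/2)(q_I + q_W) = 0.
Summing all 3 equations gives 198 − 6Q = 0, hence Q = 33.
Back-substituting: q_I = (52 − 99/2)/(3/2) = 5/3, q_W = (77 − 99/2)/(3/2) = 55/3, q_S = (69 − 99/2)/(3/2) = 13.
Total output Q = 5/3 + 55/3 + 13 = 33.

33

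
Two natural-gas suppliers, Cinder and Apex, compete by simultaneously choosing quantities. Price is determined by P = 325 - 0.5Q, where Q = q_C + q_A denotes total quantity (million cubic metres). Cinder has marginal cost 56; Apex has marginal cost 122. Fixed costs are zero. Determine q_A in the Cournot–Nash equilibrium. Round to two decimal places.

91.33

Cinder's profit: π_C = (325 - 0.5Q)q_C - (56q_C). Setting ∂π_C/∂q_C = 0: 269 - q_C - (1/2)(q_A) = 0.
Apex's profit: π_A = (325 - 0.5Q)q_A - (122q_A). Setting ∂π_A/∂q_A = 0: 203 - q_A - (1/2)(q_C) = 0.
Rearranging gives the reaction functions q_C = (269 - (1/2)q_A) and q_A = (203 - (1/2)q_C).
Solving the pair: q_C = 670/3, q_A = 274/3.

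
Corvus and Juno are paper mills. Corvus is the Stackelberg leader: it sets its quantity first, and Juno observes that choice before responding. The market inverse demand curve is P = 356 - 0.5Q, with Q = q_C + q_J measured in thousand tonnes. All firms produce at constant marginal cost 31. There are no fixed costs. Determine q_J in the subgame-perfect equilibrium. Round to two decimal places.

162.50

The follower Juno best-responds to any q_C: π_J = (356 - 0.5Q)q_J - 31q_J.
Follower FOC: 325 - (1/2)q_C - q_J = 0, so q_J(q_C) = (325 - (1/2)q_C).
Corvus substitutes q_J(q_C) into its own profit: π_C = q_C(356 - (1/2)q_C - (325 - (1/2)q_C)/2) - 31q_C = (387/2 - (1/4)q_C)q_C - 31q_C.
The leader's first-order condition 325/2 - (1/2)q_C = 0 yields q_C = 325.
Then q_J = (325 - (1/2)·325) = 325/2.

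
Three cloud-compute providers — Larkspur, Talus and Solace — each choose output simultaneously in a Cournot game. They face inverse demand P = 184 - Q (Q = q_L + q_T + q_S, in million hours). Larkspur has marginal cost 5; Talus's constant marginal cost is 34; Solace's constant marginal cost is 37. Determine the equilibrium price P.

65

Larkspur's profit: π_L = (184 - Q)q_L - (5q_L). Setting ∂π_L/∂q_L = 0: 179 - 2q_L - (q_T + q_S) = 0.
Talus's profit: π_T = (184 - Q)q_T - (34q_T). Setting ∂π_T/∂q_T = 0: 150 - 2q_T - (q_L + q_S) = 0.
Solace's first-order condition: 147 - 2q_S - (q_L + q_T) = 0.
Adding the 3 first-order conditions: 476 − 4Q = 0, so Q = 119.
Back-substituting: q_L = (179 − 119) = 60, q_T = (150 − 119) = 31, q_S = (147 − 119) = 28.
Total output Q = 119, so price P = 184 - 119 = 65.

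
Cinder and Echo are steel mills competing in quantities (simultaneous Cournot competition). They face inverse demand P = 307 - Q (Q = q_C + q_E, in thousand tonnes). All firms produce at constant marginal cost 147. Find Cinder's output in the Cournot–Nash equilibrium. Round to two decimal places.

A representative firm's profit is π_i = q_i(307 - Q) - 147q_i.
First-order condition (treating rivals' output as given): 160 - 2q_i - q_j = 0.
With identical firms every q_j equals q_i, so q_j = q_i and 160 = 3q_i, giving q_i = 160/3.

53.33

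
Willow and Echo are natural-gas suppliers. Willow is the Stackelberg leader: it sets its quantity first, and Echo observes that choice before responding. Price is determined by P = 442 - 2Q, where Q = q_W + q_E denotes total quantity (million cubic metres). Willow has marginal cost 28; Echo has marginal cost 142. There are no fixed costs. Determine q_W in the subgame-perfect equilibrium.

132

Solve by backward induction. Given q_W, the follower Echo maximises π_E = (442 - 2q_W - 2q_E)q_E - 142q_E.
Follower FOC: 300 - 2q_W - 4q_E = 0, so q_E(q_W) = (300 - 2q_W)/4.
The leader anticipates this reaction. Substituting into P = 442 - 2Q gives P = 292 - q_W, so π_W = (292 - q_W)q_W - 28q_W.
Maximising: ∂π_W/∂q_W = 264 - 2q_W = 0, giving q_W = 132.
Then q_E = (300 - 2·132)/4 = 9.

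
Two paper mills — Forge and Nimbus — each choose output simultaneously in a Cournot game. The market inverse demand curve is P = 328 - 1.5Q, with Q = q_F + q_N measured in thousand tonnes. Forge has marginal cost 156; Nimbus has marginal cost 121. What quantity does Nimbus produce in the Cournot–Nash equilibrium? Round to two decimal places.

53.78

Forge's profit: π_F = (328 - 1.5Q)q_F - (156q_F). Setting ∂π_F/∂q_F = 0: 172 - 3q_F - (3/2)(q_N) = 0.
Nimbus's profit: π_N = (328 - 1.5Q)q_N - (121q_N). Setting ∂π_N/∂q_N = 0: 207 - 3q_N - (3/2)(q_F) = 0.
So q_F = (172 - (3/2)q_N)/3 and q_N = (207 - (3/2)q_F)/3.
Solving the pair: q_F = 274/9, q_N = 484/9.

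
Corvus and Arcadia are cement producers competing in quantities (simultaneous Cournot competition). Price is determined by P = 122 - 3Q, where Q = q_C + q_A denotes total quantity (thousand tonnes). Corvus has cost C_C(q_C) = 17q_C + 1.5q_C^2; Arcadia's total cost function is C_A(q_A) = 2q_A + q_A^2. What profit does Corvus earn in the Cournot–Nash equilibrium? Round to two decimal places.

261.22

Corvus's profit: π_C = (122 - 3Q)q_C - (17q_C + (3/2)q_C²). Setting ∂π_C/∂q_C = 0: 105 - 9q_C - 3(q_A) = 0.
Arcadia's profit: π_A = (122 - 3Q)q_A - (2q_A + q_A²). Setting ∂π_A/∂q_A = 0: 120 - 8q_A - 3(q_C) = 0.
So q_C = (105 - 3q_A)/9 and q_A = (120 - 3q_C)/8.
Solving the pair: q_C = 160/21, q_A = 85/7.
Price P = 122 - 3·(415/21) = 439/7.
Corvus's profit: (439/7)·(160/21) - 17·(160/21) - (3/2)(160/21)² = 261.2245.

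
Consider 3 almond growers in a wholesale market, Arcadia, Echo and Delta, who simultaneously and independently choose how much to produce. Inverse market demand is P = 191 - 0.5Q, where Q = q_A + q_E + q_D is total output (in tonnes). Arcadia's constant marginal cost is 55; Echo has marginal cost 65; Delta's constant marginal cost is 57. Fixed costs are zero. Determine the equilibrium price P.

92

Arcadia's profit: π_A = (191 - 0.5Q)q_A - (55q_A). Setting ∂π_A/∂q_A = 0: 136 - q_A - (1/2)(q_E + q_D) = 0.
Echo's profit: π_E = (191 - 0.5Q)q_E - (65q_E). Setting ∂π_E/∂q_E = 0: 126 - q_E - (1/2)(q_A + q_D) = 0.
Delta's first-order condition: 134 - q_D - (1/2)(q_A + q_E) = 0.
Summing all 3 equations gives 396 − 2Q = 0, hence Q = 198.
Back-substituting: q_A = (136 − 99)/(1/2) = 74, q_E = (126 − 99)/(1/2) = 54, q_D = (134 − 99)/(1/2) = 70.
Total output Q = 198, so price P = 191 - (1/2)·198 = 92.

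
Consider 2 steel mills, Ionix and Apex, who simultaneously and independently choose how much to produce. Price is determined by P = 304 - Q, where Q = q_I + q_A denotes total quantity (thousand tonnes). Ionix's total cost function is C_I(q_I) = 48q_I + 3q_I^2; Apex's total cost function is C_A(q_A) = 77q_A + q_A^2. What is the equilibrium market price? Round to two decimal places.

227.97

Ionix's profit: π_I = (304 - Q)q_I - (48q_I + 3q_I²). Setting ∂π_I/∂q_I = 0: 256 - 8q_I - (q_A) = 0.
Apex's first-order condition: 227 - 4q_A - (q_I) = 0.
Rearranging gives the reaction functions q_I = (256 - q_A)/8 and q_A = (227 - q_I)/4.
Solving the pair: q_I = 797/31, q_A = 1560/31.
Total output Q = 76.0323, so price P = 304 - 76.0323 = 227.9677.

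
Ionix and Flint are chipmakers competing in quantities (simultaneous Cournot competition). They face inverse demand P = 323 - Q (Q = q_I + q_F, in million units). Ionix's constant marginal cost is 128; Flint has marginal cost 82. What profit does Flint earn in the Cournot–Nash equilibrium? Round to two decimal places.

Ionix's profit: π_I = (323 - Q)q_I - (128q_I). Setting ∂π_I/∂q_I = 0: 195 - 2q_I - (q_F) = 0.
Flint's first-order condition: 241 - 2q_F - (q_I) = 0.
Rearranging gives the reaction functions q_I = (195 - q_F)/2 and q_F = (241 - q_I)/2.
Solving the pair: q_I = 149/3, q_F = 287/3.
Price P = 323 - 436/3 = 533/3.
Flint's profit: (533/3 - 82)·(287/3) = 9152.1111.

9152.11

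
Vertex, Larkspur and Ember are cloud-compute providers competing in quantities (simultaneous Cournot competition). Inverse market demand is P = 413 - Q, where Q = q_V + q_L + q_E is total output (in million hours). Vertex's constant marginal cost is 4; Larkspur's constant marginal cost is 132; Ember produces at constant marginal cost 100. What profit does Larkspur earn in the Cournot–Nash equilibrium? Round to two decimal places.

Vertex's profit: π_V = (413 - Q)q_V - (4q_V). Setting ∂π_V/∂q_V = 0: 409 - 2q_V - (q_L + q_E) = 0.
Larkspur's profit: π_L = (413 - Q)q_L - (132q_L). Setting ∂π_L/∂q_L = 0: 281 - 2q_L - (q_V + q_E) = 0.
Ember's first-order condition: 313 - 2q_E - (q_V + q_L) = 0.
Adding the 3 conditions: 1003 − 2Q − 2Q = 0, i.e. Q = 1003/4.
Back-substituting: q_V = (409 − 1003/4) = 633/4, q_L = (281 − 1003/4) = 121/4, q_E = (313 − 1003/4) = 249/4.
Price P = 413 - 1003/4 = 649/4.
Larkspur's profit: (649/4 - 132)·(121/4) = 915.0625.

915.06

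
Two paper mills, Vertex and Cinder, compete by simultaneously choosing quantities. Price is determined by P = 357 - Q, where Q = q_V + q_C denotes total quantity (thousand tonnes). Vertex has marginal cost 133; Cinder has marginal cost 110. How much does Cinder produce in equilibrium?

90

Vertex's profit: π_V = (357 - Q)q_V - (133q_V). Setting ∂π_V/∂q_V = 0: 224 - 2q_V - (q_C) = 0.
Cinder's first-order condition: 247 - 2q_C - (q_V) = 0.
Rearranging gives the reaction functions q_V = (224 - q_C)/2 and q_C = (247 - q_V)/2.
Solving the pair: q_V = 67, q_C = 90.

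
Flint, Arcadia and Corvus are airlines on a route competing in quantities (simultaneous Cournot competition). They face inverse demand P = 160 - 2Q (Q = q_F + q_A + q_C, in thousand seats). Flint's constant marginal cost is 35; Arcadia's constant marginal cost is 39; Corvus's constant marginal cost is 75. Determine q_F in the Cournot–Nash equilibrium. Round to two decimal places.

Flint's profit: π_F = (160 - 2Q)q_F - (35q_F). Setting ∂π_F/∂q_F = 0: 125 - 4q_F - 2(q_A + q_C) = 0.
Arcadia's first-order condition: 121 - 4q_A - 2(q_F + q_C) = 0.
Corvus's profit: π_C = (160 - 2Q)q_C - (75q_C). Setting ∂π_C/∂q_C = 0: 85 - 4q_C - 2(q_F + q_A) = 0.
Summing all 3 equations gives 331 − 8Q = 0, hence Q = 331/8.
Back-substituting: q_F = (125 − 331/4)/2 = 169/8, q_A = (121 − 331/4)/2 = 153/8, q_C = (85 − 331/4)/2 = 9/8.

21.13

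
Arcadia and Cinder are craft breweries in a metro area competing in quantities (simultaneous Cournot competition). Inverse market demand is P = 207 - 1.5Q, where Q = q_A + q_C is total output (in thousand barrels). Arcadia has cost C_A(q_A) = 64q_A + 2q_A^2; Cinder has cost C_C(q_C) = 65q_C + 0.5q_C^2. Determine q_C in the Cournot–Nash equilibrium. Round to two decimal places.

Arcadia's profit: π_A = (207 - 1.5Q)q_A - (64q_A + 2q_A²). Setting ∂π_A/∂q_A = 0: 143 - 7q_A - (3/2)(q_C) = 0.
Cinder's first-order condition: 142 - 4q_C - (3/2)(q_A) = 0.
Best responses: q_A = (143 - (3/2)q_C)/7, q_C = (142 - (3/2)q_A)/4.
Substituting one into the other gives q_A = 1436/103 and q_C = 30.2718.

30.27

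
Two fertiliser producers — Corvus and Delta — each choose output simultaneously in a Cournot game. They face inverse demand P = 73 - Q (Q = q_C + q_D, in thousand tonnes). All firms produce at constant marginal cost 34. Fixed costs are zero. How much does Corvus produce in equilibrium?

A representative firm's profit is π_i = q_i(73 - Q) - 34q_i.
Setting ∂π_i/∂q_i = 0 with rivals' quantities fixed: 39 - 2q_i - q_j = 0.
With identical firms every q_j equals q_i, so q_j = q_i and 39 = 3q_i, giving q_i = 13.

13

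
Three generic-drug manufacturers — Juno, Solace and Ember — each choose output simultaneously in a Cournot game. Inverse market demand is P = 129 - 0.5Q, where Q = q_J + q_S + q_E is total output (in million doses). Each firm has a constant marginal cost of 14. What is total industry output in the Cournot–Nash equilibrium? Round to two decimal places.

172.50

Each firm earns π_i = (129 - 0.5Q)q_i - 14q_i.
Setting ∂π_i/∂q_i = 0 with rivals' quantities fixed: 115 - q_i - (1/2)·Σ_{j≠i} q_j = 0.
By symmetry each firm produces the same amount; substituting Σ_{j≠i} q_j = 2q_i yields q_i = 115/2.
Total output Q = 115/2 + 115/2 + 115/2 = 345/2.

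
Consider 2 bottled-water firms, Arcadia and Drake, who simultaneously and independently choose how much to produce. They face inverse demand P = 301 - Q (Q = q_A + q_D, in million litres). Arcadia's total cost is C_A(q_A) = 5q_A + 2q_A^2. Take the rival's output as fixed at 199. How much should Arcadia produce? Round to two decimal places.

With the rival's output fixed at 199, Arcadia's profit is π_A = (301 - 199 - q_A)q_A - (5q_A + 2q_A²) = (102 - q_A)q_A - (5q_A + 2q_A²).
∂π_A/∂q_A = 97 - 6q_A = 0, so q_A = 97/6.

16.17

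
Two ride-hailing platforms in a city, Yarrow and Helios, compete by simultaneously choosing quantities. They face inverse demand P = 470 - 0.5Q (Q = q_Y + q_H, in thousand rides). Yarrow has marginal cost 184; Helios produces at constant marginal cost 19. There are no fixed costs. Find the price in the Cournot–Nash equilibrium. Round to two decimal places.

224.33

Yarrow's profit: π_Y = (470 - 0.5Q)q_Y - (184q_Y). Setting ∂π_Y/∂q_Y = 0: 286 - q_Y - (1/2)(q_H) = 0.
Helios's first-order condition: 451 - q_H - (1/2)(q_Y) = 0.
Best responses: q_Y = (286 - (1/2)q_H), q_H = (451 - (1/2)q_Y).
Substituting one into the other gives q_Y = 242/3 and q_H = 1232/3.
Total output Q = 1474/3, so price P = 470 - (1/2)·(1474/3) = 673/3.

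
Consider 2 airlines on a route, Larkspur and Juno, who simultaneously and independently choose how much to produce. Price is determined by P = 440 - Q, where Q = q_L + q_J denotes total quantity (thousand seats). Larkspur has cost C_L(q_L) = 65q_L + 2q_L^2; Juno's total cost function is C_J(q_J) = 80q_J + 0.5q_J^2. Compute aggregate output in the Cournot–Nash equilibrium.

150

Larkspur's profit: π_L = (440 - Q)q_L - (65q_L + 2q_L²). Setting ∂π_L/∂q_L = 0: 375 - 6q_L - (q_J) = 0.
Juno's first-order condition: 360 - 3q_J - (q_L) = 0.
So q_L = (375 - q_J)/6 and q_J = (360 - q_L)/3.
Solving the pair: q_L = 45, q_J = 105.
Total output Q = 45 + 105 = 150.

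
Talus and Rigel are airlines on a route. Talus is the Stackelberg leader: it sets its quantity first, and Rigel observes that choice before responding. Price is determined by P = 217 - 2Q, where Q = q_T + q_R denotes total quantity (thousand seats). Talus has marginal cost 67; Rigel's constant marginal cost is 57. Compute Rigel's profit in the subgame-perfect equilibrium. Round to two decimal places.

The follower Rigel best-responds to any q_T: π_R = (217 - 2Q)q_R - 57q_R.
Follower FOC: 160 - 2q_T - 4q_R = 0, so q_R(q_T) = (160 - 2q_T)/4.
Talus substitutes q_R(q_T) into its own profit: π_T = q_T(217 - 2q_T - (160 - 2q_T)/2) - 67q_T = (137 - q_T)q_T - 67q_T.
The leader's first-order condition 70 - 2q_T = 0 yields q_T = 35.
Then q_R = (160 - 2·35)/4 = 45/2.
Price P = 217 - 2·(115/2) = 102.
Rigel's profit: (102 - 57)·(45/2) = 1012.5000.

1012.50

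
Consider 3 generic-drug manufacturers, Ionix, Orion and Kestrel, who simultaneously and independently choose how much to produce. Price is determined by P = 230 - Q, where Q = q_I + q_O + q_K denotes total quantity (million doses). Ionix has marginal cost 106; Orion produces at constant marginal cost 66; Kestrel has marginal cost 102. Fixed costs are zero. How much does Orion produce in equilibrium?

Ionix's profit: π_I = (230 - Q)q_I - (106q_I). Setting ∂π_I/∂q_I = 0: 124 - 2q_I - (q_O + q_K) = 0.
Orion's profit: π_O = (230 - Q)q_O - (66q_O). Setting ∂π_O/∂q_O = 0: 164 - 2q_O - (q_I + q_K) = 0.
Kestrel's profit: π_K = (230 - Q)q_K - (102q_K). Setting ∂π_K/∂q_K = 0: 128 - 2q_K - (q_I + q_O) = 0.
Summing all 3 equations gives 416 − 4Q = 0, hence Q = 104.
Back-substituting: q_I = (124 − 104) = 20, q_O = (164 − 104) = 60, q_K = (128 − 104) = 24.

60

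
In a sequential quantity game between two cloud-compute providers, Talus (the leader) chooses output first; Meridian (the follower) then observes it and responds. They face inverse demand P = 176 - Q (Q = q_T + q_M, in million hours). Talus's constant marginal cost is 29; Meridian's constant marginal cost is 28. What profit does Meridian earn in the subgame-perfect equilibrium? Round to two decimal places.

The follower Meridian best-responds to any q_T: π_M = (176 - Q)q_M - 28q_M.
Follower FOC: 148 - q_T - 2q_M = 0, so q_M(q_T) = (148 - q_T)/2.
The leader anticipates this reaction. Substituting into P = 176 - Q gives P = 102 - (1/2)q_T, so π_T = (102 - (1/2)q_T)q_T - 29q_T.
Maximising: ∂π_T/∂q_T = 73 - q_T = 0, giving q_T = 73.
Then q_M = (148 - 73)/2 = 75/2.
Price P = 176 - 221/2 = 131/2.
Meridian's profit: (131/2 - 28)·(75/2) = 1406.2500.

1406.25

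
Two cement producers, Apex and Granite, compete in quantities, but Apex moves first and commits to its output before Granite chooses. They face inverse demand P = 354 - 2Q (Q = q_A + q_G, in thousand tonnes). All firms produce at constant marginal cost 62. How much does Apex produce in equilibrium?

The follower Granite best-responds to any q_A: π_G = (354 - 2Q)q_G - 62q_G.
∂π_G/∂q_G = 292 - 2q_A - 4q_G = 0 gives the reaction function q_G = (292 - 2q_A)/4.
The leader anticipates this reaction. Substituting into P = 354 - 2Q gives P = 208 - q_A, so π_A = (208 - q_A)q_A - 62q_A.
The leader's first-order condition 146 - 2q_A = 0 yields q_A = 73.
Then q_G = (292 - 2·73)/4 = 73/2.

73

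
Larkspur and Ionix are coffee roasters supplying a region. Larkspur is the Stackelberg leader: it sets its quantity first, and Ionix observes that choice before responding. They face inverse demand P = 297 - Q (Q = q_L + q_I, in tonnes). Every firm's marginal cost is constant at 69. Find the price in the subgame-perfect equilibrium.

Solve by backward induction. Given q_L, the follower Ionix maximises π_I = (297 - q_L - q_I)q_I - 69q_I.
∂π_I/∂q_I = 228 - q_L - 2q_I = 0 gives the reaction function q_I = (228 - q_L)/2.
Larkspur substitutes q_I(q_L) into its own profit: π_L = q_L(297 - q_L - (228 - q_L)/2) - 69q_L = (183 - (1/2)q_L)q_L - 69q_L.
Maximising: ∂π_L/∂q_L = 114 - q_L = 0, giving q_L = 114.
Then q_I = (228 - 114)/2 = 57.
Total output Q = 171, so price P = 297 - 171 = 126.

126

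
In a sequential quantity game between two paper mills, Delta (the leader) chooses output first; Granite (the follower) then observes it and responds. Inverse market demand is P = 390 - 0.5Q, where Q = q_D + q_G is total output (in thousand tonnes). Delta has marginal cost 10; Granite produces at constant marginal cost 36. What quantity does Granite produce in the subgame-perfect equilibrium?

The follower Granite best-responds to any q_D: π_G = (390 - 0.5Q)q_G - 36q_G.
Setting the follower's marginal profit to zero, 354 - (1/2)q_D - q_G = 0, i.e. q_G = (354 - (1/2)q_D).
The leader anticipates this reaction. Substituting into P = 390 - 0.5Q gives P = 213 - (1/4)q_D, so π_D = (213 - (1/4)q_D)q_D - 10q_D.
Maximising: ∂π_D/∂q_D = 203 - (1/2)q_D = 0, giving q_D = 406.
Then q_G = (354 - (1/2)·406) = 151.

151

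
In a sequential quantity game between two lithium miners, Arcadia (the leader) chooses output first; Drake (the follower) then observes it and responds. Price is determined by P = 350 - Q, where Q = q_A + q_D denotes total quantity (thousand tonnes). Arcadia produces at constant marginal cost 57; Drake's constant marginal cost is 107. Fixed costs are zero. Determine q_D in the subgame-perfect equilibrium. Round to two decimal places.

Solve by backward induction. Given q_A, the follower Drake maximises π_D = (350 - q_A - q_D)q_D - 107q_D.
Follower FOC: 243 - q_A - 2q_D = 0, so q_D(q_A) = (243 - q_A)/2.
The leader anticipates this reaction. Substituting into P = 350 - Q gives P = 457/2 - (1/2)q_A, so π_A = (457/2 - (1/2)q_A)q_A - 57q_A.
The leader's first-order condition 343/2 - q_A = 0 yields q_A = 343/2.
Then q_D = (243 - 343/2)/2 = 143/4.

35.75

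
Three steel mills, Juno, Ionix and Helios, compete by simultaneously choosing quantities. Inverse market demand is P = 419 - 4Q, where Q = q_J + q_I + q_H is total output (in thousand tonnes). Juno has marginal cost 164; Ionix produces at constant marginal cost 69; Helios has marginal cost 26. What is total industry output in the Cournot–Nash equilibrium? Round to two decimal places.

Juno's profit: π_J = (419 - 4Q)q_J - (164q_J). Setting ∂π_J/∂q_J = 0: 255 - 8q_J - 4(q_I + q_H) = 0.
Ionix's profit: π_I = (419 - 4Q)q_I - (69q_I). Setting ∂π_I/∂q_I = 0: 350 - 8q_I - 4(q_J + q_H) = 0.
Helios's profit: π_H = (419 - 4Q)q_H - (26q_H). Setting ∂π_H/∂q_H = 0: 393 - 8q_H - 4(q_J + q_I) = 0.
Summing all 3 equations gives 998 − 16Q = 0, hence Q = 499/8.
Back-substituting: q_J = (255 − 499/2)/4 = 11/8, q_I = (350 − 499/2)/4 = 201/8, q_H = (393 − 499/2)/4 = 287/8.
Total output Q = 11/8 + 201/8 + 287/8 = 499/8.

62.38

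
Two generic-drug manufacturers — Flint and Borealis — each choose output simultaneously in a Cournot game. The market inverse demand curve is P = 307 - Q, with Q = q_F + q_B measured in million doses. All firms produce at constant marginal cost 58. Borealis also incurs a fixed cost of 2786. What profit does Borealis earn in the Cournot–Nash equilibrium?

4103

A representative firm's profit is π_i = q_i(307 - Q) - 58q_i.
First-order condition (treating rivals' output as given): 249 - 2q_i - q_j = 0.
By symmetry each firm produces the same amount; substituting q_j = q_i yields q_i = 249/3 = 83.
Price P = 307 - 166 = 141.
Borealis's profit: (141 - 58)·83 - 2786 = 4103.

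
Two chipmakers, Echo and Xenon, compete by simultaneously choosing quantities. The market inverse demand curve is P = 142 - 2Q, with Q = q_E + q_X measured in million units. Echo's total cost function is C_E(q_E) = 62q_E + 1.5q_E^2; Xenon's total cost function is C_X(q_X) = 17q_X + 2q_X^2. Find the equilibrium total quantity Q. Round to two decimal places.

Echo's profit: π_E = (142 - 2Q)q_E - (62q_E + (3/2)q_E²). Setting ∂π_E/∂q_E = 0: 80 - 7q_E - 2(q_X) = 0.
Xenon's profit: π_X = (142 - 2Q)q_X - (17q_X + 2q_X²). Setting ∂π_X/∂q_X = 0: 125 - 8q_X - 2(q_E) = 0.
Rearranging gives the reaction functions q_E = (80 - 2q_X)/7 and q_X = (125 - 2q_E)/8.
Substituting one into the other gives q_E = 15/2 and q_X = 55/4.
Total output Q = 15/2 + 55/4 = 85/4.

21.25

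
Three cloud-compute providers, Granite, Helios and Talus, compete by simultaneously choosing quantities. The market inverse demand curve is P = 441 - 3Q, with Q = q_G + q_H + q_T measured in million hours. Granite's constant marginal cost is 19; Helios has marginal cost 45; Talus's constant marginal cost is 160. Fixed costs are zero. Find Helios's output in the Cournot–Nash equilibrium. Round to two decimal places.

40.42

Granite's profit: π_G = (441 - 3Q)q_G - (19q_G). Setting ∂π_G/∂q_G = 0: 422 - 6q_G - 3(q_H + q_T) = 0.
Helios's first-order condition: 396 - 6q_H - 3(q_G + q_T) = 0.
Talus's profit: π_T = (441 - 3Q)q_T - (160q_T). Setting ∂π_T/∂q_T = 0: 281 - 6q_T - 3(q_G + q_H) = 0.
Adding the 3 conditions: 1099 − 6Q − 6Q = 0, i.e. Q = 1099/12.
Back-substituting: q_G = (422 − 1099/4)/3 = 589/12, q_H = (396 − 1099/4)/3 = 485/12, q_T = (281 − 1099/4)/3 = 25/12.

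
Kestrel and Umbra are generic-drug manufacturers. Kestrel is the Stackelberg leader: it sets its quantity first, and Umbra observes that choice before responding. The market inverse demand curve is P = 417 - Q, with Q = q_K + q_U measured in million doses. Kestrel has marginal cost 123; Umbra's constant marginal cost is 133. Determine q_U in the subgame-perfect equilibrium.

Solve by backward induction. Given q_K, the follower Umbra maximises π_U = (417 - q_K - q_U)q_U - 133q_U.
∂π_U/∂q_U = 284 - q_K - 2q_U = 0 gives the reaction function q_U = (284 - q_K)/2.
The leader anticipates this reaction. Substituting into P = 417 - Q gives P = 275 - (1/2)q_K, so π_K = (275 - (1/2)q_K)q_K - 123q_K.
Leader FOC: 152 - q_K = 0, so q_K = 152.
Then q_U = (284 - 152)/2 = 66.

66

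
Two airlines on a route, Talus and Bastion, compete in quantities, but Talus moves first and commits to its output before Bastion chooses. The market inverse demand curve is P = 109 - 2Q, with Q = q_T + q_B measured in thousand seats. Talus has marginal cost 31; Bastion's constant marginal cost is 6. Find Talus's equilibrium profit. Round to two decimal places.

The follower Bastion best-responds to any q_T: π_B = (109 - 2Q)q_B - 6q_B.
Setting the follower's marginal profit to zero, 103 - 2q_T - 4q_B = 0, i.e. q_B = (103 - 2q_T)/4.
The leader anticipates this reaction. Substituting into P = 109 - 2Q gives P = 115/2 - q_T, so π_T = (115/2 - q_T)q_T - 31q_T.
The leader's first-order condition 53/2 - 2q_T = 0 yields q_T = 53/4.
Then q_B = (103 - 2·(53/4))/4 = 153/8.
Price P = 109 - 2·(259/8) = 177/4.
Talus's profit: (177/4 - 31)·(53/4) = 175.5625.

175.56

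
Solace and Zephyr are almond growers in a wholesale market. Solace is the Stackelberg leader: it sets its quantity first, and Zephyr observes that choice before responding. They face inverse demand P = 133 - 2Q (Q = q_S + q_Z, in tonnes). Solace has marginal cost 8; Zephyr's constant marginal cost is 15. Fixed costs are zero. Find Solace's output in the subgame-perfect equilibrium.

33

The follower Zephyr best-responds to any q_S: π_Z = (133 - 2Q)q_Z - 15q_Z.
Follower FOC: 118 - 2q_S - 4q_Z = 0, so q_Z(q_S) = (118 - 2q_S)/4.
The leader anticipates this reaction. Substituting into P = 133 - 2Q gives P = 74 - q_S, so π_S = (74 - q_S)q_S - 8q_S.
Leader FOC: 66 - 2q_S = 0, so q_S = 33.
Then q_Z = (118 - 2·33)/4 = 13.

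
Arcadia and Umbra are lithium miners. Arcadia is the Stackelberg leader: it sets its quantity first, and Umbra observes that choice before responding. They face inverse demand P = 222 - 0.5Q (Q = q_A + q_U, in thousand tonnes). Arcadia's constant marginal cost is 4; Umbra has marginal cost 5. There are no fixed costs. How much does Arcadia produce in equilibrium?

Solve by backward induction. Given q_A, the follower Umbra maximises π_U = (222 - (1/2)q_A - (1/2)q_U)q_U - 5q_U.
Setting the follower's marginal profit to zero, 217 - (1/2)q_A - q_U = 0, i.e. q_U = (217 - (1/2)q_A).
The leader anticipates this reaction. Substituting into P = 222 - 0.5Q gives P = 227/2 - (1/4)q_A, so π_A = (227/2 - (1/4)q_A)q_A - 4q_A.
Leader FOC: 219/2 - (1/2)q_A = 0, so q_A = 219.
Then q_U = (217 - (1/2)·219) = 215/2.

219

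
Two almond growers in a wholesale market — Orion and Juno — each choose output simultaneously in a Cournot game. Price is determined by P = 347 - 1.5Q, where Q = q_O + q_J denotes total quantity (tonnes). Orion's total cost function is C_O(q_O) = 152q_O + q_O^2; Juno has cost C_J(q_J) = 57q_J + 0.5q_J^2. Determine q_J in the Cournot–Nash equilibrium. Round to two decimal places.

65.21

Orion's profit: π_O = (347 - 1.5Q)q_O - (152q_O + q_O²). Setting ∂π_O/∂q_O = 0: 195 - 5q_O - (3/2)(q_J) = 0.
Juno's profit: π_J = (347 - 1.5Q)q_J - (57q_J + (1/2)q_J²). Setting ∂π_J/∂q_J = 0: 290 - 4q_J - (3/2)(q_O) = 0.
So q_O = (195 - (3/2)q_J)/5 and q_J = (290 - (3/2)q_O)/4.
Solving the pair: q_O = 1380/71, q_J = 65.2113.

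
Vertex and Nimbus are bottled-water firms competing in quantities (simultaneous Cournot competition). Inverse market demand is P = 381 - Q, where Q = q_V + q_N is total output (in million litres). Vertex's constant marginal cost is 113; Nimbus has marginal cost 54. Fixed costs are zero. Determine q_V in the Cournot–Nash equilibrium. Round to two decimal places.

Vertex's profit: π_V = (381 - Q)q_V - (113q_V). Setting ∂π_V/∂q_V = 0: 268 - 2q_V - (q_N) = 0.
Nimbus's profit: π_N = (381 - Q)q_N - (54q_N). Setting ∂π_N/∂q_N = 0: 327 - 2q_N - (q_V) = 0.
So q_V = (268 - q_N)/2 and q_N = (327 - q_V)/2.
Solving the pair: q_V = 209/3, q_N = 386/3.

69.67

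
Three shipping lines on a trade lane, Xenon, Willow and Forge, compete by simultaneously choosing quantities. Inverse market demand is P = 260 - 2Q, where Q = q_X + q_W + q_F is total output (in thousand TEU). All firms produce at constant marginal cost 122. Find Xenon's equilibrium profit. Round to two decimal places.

595.13

Each firm earns π_i = (260 - 2Q)q_i - 122q_i.
First-order condition (treating rivals' output as given): 138 - 4q_i - 2·Σ_{j≠i} q_j = 0.
With identical firms every q_j equals q_i, so Σ_{j≠i} q_j = 2q_i and 138 = 8q_i, giving q_i = 69/4.
Price P = 260 - 2·(207/4) = 313/2.
Xenon's profit: (313/2 - 122)·(69/4) = 595.1250.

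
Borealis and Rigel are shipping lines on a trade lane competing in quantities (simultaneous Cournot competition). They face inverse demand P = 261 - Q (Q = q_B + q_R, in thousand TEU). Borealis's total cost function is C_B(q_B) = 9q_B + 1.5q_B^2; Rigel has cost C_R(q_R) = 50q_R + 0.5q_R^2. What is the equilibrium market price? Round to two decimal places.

164.71

Borealis's profit: π_B = (261 - Q)q_B - (9q_B + (3/2)q_B²). Setting ∂π_B/∂q_B = 0: 252 - 5q_B - (q_R) = 0.
Rigel's first-order condition: 211 - 3q_R - (q_B) = 0.
So q_B = (252 - q_R)/5 and q_R = (211 - q_B)/3.
Solving the pair: q_B = 545/14, q_R = 803/14.
Total output Q = 674/7, so price P = 261 - 674/7 = 1153/7.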